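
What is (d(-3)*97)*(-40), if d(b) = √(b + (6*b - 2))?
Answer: -3880*I*√23 ≈ -18608.0*I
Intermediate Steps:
d(b) = √(-2 + 7*b) (d(b) = √(b + (-2 + 6*b)) = √(-2 + 7*b))
(d(-3)*97)*(-40) = (√(-2 + 7*(-3))*97)*(-40) = (√(-2 - 21)*97)*(-40) = (√(-23)*97)*(-40) = ((I*√23)*97)*(-40) = (97*I*√23)*(-40) = -3880*I*√23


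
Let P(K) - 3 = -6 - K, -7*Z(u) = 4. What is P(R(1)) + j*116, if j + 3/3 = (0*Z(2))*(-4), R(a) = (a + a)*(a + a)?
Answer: -123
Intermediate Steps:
Z(u) = -4/7 (Z(u) = -1/7*4 = -4/7)
R(a) = 4*a**2 (R(a) = (2*a)*(2*a) = 4*a**2)
j = -1 (j = -1 + (0*(-4/7))*(-4) = -1 + 0*(-4) = -1 + 0 = -1)
P(K) = -3 - K (P(K) = 3 + (-6 - K) = -3 - K)
P(R(1)) + j*116 = (-3 - 4*1**2) - 1*116 = (-3 - 4) - 116 = -7 - 116 = -123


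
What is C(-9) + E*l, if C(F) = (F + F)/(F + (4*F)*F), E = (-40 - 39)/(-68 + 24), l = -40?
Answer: -27672/385 ≈ -71.875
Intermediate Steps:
E = 79/44 (E = -79/(-44) = -79*(-1/44) = 79/44 ≈ 1.7955)
C(F) = 2*F/(F + 4*F²) (C(F) = (2*F)/(F + 4*F²) = 2*F/(F + 4*F²))
C(-9) + E*l = 2/(1 + 4*(-9)) + (79/44)*(-40) = 2/(1 - 36) - 790/11 = 2/(-35) - 790/11 = 2*(-1/35) - 790/11 = -2/35 - 790/11 = -27672/385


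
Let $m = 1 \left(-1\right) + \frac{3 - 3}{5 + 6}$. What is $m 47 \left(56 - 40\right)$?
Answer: $-752$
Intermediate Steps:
$m = -1$ ($m = -1 + \frac{0}{11} = -1 + 0 \cdot \frac{1}{11} = -1 + 0 = -1$)
$m 47 \left(56 - 40\right) = \left(-1\right) 47 \left(56 - 40\right) = - 47 \left(56 - 40\right) = \left(-47\right) 16 = -752$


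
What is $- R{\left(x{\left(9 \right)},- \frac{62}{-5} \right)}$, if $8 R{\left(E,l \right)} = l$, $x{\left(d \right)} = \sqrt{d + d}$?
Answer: $- \frac{31}{20} \approx -1.55$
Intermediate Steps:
$x{\left(d \right)} = \sqrt{2} \sqrt{d}$ ($x{\left(d \right)} = \sqrt{2 d} = \sqrt{2} \sqrt{d}$)
$R{\left(E,l \right)} = \frac{l}{8}$
$- R{\left(x{\left(9 \right)},- \frac{62}{-5} \right)} = - \frac{\left(-62\right) \frac{1}{-5}}{8} = - \frac{\left(-62\right) \left(- \frac{1}{5}\right)}{8} = - \frac{62}{8 \cdot 5} = \left(-1\right) \frac{31}{20} = - \frac{31}{20}$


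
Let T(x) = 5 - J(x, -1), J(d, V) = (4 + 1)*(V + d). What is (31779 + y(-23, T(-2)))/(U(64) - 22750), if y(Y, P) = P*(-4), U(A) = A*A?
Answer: -31699/18654 ≈ -1.6993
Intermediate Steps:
J(d, V) = 5*V + 5*d (J(d, V) = 5*(V + d) = 5*V + 5*d)
U(A) = A²
T(x) = 10 - 5*x (T(x) = 5 - (5*(-1) + 5*x) = 5 - (-5 + 5*x) = 5 + (5 - 5*x) = 10 - 5*x)
y(Y, P) = -4*P
(31779 + y(-23, T(-2)))/(U(64) - 22750) = (31779 - 4*(10 - 5*(-2)))/(64² - 22750) = (31779 - 4*(10 + 10))/(4096 - 22750) = (31779 - 4*20)/(-18654) = (31779 - 80)*(-1/18654) = 31699*(-1/18654) = -31699/18654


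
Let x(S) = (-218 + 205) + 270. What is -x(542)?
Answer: -257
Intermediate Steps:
x(S) = 257 (x(S) = -13 + 270 = 257)
-x(542) = -1*257 = -257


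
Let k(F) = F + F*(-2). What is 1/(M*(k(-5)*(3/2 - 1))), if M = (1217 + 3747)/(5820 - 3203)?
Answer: 2617/12410 ≈ 0.21088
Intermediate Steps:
k(F) = -F (k(F) = F - 2*F = -F)
M = 4964/2617 ≈ 1.8968
1/(M*(k(-5)*(3/2 - 1))) = 1/(4964*((-1*(-5))*(3/2 - 1))/2617) = 1/(4964*(5*(3*(½) - 1))/2617) = 1/(4964*(5*(3/2 - 1))/2617) = 1/(4964*(5*(½))/2617) = 1/((4964/2617)*(5/2)) = 1/(12410/2617) = 2617/12410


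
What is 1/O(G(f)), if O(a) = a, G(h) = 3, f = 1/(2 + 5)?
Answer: ⅓ ≈ 0.33333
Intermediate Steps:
f = ⅐ (f = 1/7 = ⅐ ≈ 0.14286)
1/O(G(f)) = 1/3 = ⅓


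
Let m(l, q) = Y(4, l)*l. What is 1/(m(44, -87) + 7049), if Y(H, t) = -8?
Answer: 1/6697 ≈ 0.00014932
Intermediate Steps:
m(l, q) = -8*l
1/(m(44, -87) + 7049) = 1/(-8*44 + 7049) = 1/(-352 + 7049) = 1/6697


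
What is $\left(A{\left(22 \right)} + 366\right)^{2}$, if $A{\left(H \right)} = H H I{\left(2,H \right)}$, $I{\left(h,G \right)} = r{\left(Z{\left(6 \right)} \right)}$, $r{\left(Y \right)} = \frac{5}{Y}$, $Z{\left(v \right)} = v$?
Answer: $\frac{5326864}{9} \approx 5.9187 \cdot 10^{5}$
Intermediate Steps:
$I{\left(h,G \right)} = \frac{5}{6}$
$A{\left(H \right)} = \frac{5 H^{2}}{6}$ ($A{\left(H \right)} = H H \frac{5}{6} = H^{2} \cdot \frac{5}{6} = \frac{5 H^{2}}{6}$)
$\left(A{\left(22 \right)} + 366\right)^{2} = \left(\frac{5 \cdot 22^{2}}{6} + 366\right)^{2} = \left(\frac{5}{6} \cdot 484 + 366\right)^{2} = \left(\frac{1210}{3} + 366\right)^{2} = \left(\frac{2308}{3}\right)^{2} = \frac{5326864}{9}$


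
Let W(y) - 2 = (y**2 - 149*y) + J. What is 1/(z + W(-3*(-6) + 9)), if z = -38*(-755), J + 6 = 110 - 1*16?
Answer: 1/25486 ≈ 3.9237e-5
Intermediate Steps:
J = 88 (J = -6 + (110 - 1*16) = -6 + (110 - 16) = -6 + 94 = 88)
z = 28690
W(y) = 90 + y**2 - 149*y (W(y) = 2 + ((y**2 - 149*y) + 88) = 2 + (88 + y**2 - 149*y) = 90 + y**2 - 149*y)
1/(z + W(-3*(-6) + 9)) = 1/(28690 + (90 + (-3*(-6) + 9)**2 - 149*(-3*(-6) + 9))) = 1/(28690 + (90 + (18 + 9)**2 - 149*(18 + 9))) = 1/(28690 + (90 + 27**2 - 149*27)) = 1/(28690 + (90 + 729 - 4023)) = 1/(28690 - 3204) = 1/25486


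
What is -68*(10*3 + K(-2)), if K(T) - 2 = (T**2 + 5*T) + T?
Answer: -1632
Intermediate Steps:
K(T) = 2 + T**2 + 6*T (K(T) = 2 + ((T**2 + 5*T) + T) = 2 + (T**2 + 6*T) = 2 + T**2 + 6*T)
-68*(10*3 + K(-2)) = -68*(10*3 + (2 + (-2)**2 + 6*(-2))) = -68*(30 + (2 + 4 - 12)) = -68*(30 - 6) = -68*24 = -1632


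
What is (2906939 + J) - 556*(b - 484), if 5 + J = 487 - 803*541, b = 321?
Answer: 2563626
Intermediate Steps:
J = -433941 (J = -5 + (487 - 803*541) = -5 + (487 - 434423) = -5 - 433936 = -433941)
(2906939 + J) - 556*(b - 484) = (2906939 - 433941) - 556*(321 - 484) = 2472998 - 556*(-163) = 2472998 + 90628 = 2563626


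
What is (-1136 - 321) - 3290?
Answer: -4747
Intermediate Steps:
(-1136 - 321) - 3290 = -1457 - 3290 = -4747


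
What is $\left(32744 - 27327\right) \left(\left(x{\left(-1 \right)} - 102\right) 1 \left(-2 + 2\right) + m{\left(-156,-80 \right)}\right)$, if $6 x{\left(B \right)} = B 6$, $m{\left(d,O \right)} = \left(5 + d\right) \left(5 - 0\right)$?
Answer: $-4089835$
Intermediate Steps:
$m{\left(d,O \right)} = 25 + 5 d$ ($m{\left(d,O \right)} = \left(5 + d\right) \left(5 + 0\right) = \left(5 + d\right) 5 = 25 + 5 d$)
$x{\left(B \right)} = B$ ($x{\left(B \right)} = \frac{B 6}{6} = \frac{6 B}{6} = B$)
$\left(32744 - 27327\right) \left(\left(x{\left(-1 \right)} - 102\right) 1 \left(-2 + 2\right) + m{\left(-156,-80 \right)}\right) = \left(32744 - 27327\right) \left(\left(-1 - 102\right) 1 \left(-2 + 2\right) + \left(25 + 5 \left(-156\right)\right)\right) = 5417 \left(- 103 \cdot 1 \cdot 0 + \left(25 - 780\right)\right) = 5417 \left(\left(-103\right) 0 - 755\right) = 5417 \left(0 - 755\right) = 5417 \left(-755\right) = -4089835$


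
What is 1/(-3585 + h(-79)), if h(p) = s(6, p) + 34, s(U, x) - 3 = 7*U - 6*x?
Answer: -1/3032 ≈ -0.00032982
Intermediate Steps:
s(U, x) = 3 - 6*x + 7*U (s(U, x) = 3 + (7*U - 6*x) = 3 + (-6*x + 7*U) = 3 - 6*x + 7*U)
h(p) = 79 - 6*p (h(p) = (3 - 6*p + 7*6) + 34 = (3 - 6*p + 42) + 34 = (45 - 6*p) + 34 = 79 - 6*p)
1/(-3585 + h(-79)) = 1/(-3585 + (79 - 6*(-79))) = 1/(-3585 + (79 + 474)) = 1/(-3585 + 553) = 1/(-3032) = -1/3032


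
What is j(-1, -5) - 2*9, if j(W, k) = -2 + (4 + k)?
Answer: -21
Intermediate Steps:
j(W, k) = 2 + k
j(-1, -5) - 2*9 = (2 - 5) - 2*9 = -3 - 18 = -21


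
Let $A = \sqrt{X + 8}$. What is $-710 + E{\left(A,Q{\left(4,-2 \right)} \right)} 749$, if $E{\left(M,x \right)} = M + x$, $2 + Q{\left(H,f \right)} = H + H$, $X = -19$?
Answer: $3784 + 749 i \sqrt{11} \approx 3784.0 + 2484.2 i$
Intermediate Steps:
$Q{\left(H,f \right)} = -2 + 2 H$ ($Q{\left(H,f \right)} = -2 + \left(H + H\right) = -2 + 2 H$)
$A = i \sqrt{11}$ ($A = \sqrt{-19 + 8} = \sqrt{-11} = i \sqrt{11} \approx 3.3166 i$)
$-710 + E{\left(A,Q{\left(4,-2 \right)} \right)} 749 = -710 + \left(i \sqrt{11} + \left(-2 + 2 \cdot 4\right)\right) 749 = -710 + \left(i \sqrt{11} + \left(-2 + 8\right)\right) 749 = -710 + \left(i \sqrt{11} + 6\right) 749 = -710 + \left(6 + i \sqrt{11}\right) 749 = -710 + \left(4494 + 749 i \sqrt{11}\right) = 3784 + 749 i \sqrt{11}$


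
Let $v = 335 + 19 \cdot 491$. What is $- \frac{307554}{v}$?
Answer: $- \frac{153777}{4832} \approx -31.825$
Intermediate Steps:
$v = 9664$ ($v = 335 + 9329 = 9664$)
$- \frac{307554}{v} = - \frac{307554}{9664} = \left(-307554\right) \frac{1}{9664} = - \frac{153777}{4832}$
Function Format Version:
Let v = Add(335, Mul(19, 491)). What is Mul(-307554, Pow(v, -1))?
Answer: Rational(-153777, 4832) ≈ -31.825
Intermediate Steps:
v = 9664 (v = Add(335, 9329) = 9664)
Mul(-307554, Pow(v, -1)) = Mul(-307554, Pow(9664, -1)) = Mul(-307554, Rational(1, 9664)) = Rational(-153777, 4832)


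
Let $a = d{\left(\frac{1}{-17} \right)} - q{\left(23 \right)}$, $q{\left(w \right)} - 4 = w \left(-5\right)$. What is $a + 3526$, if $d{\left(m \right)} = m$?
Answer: $\frac{61828}{17} \approx 3636.9$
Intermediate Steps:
$q{\left(w \right)} = 4 - 5 w$ ($q{\left(w \right)} = 4 + w \left(-5\right) = 4 - 5 w$)
$a = \frac{1886}{17}$ ($a = \frac{1}{-17} - \left(4 - 115\right) = - \frac{1}{17} - \left(4 - 115\right) = - \frac{1}{17} - -111 = - \frac{1}{17} + 111 = \frac{1886}{17} \approx 110.94$)
$a + 3526 = \frac{1886}{17} + 3526 = \frac{61828}{17}$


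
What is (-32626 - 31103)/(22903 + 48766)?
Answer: -63729/71669 ≈ -0.88921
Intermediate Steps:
(-32626 - 31103)/(22903 + 48766) = -63729/71669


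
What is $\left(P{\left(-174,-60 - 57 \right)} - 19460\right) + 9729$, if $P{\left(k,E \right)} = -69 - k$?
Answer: $-9626$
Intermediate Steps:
$\left(P{\left(-174,-60 - 57 \right)} - 19460\right) + 9729 = \left(\left(-69 - -174\right) - 19460\right) + 9729 = \left(\left(-69 + 174\right) - 19460\right) + 9729 = \left(105 - 19460\right) + 9729 = -19355 + 9729 = -9626$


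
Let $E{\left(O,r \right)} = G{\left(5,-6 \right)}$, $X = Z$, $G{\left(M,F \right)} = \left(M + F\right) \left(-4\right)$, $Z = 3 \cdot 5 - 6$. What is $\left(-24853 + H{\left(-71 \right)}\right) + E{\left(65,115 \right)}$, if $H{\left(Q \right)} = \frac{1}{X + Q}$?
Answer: $- \frac{1540639}{62} \approx -24849.0$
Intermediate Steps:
$Z = 9$ ($Z = 15 - 6 = 9$)
$G{\left(M,F \right)} = - 4 F - 4 M$ ($G{\left(M,F \right)} = \left(F + M\right) \left(-4\right) = - 4 F - 4 M$)
$X = 9$
$E{\left(O,r \right)} = 4$ ($E{\left(O,r \right)} = \left(-4\right) \left(-6\right) - 20 = 24 - 20 = 4$)
$H{\left(Q \right)} = \frac{1}{9 + Q}$
$\left(-24853 + H{\left(-71 \right)}\right) + E{\left(65,115 \right)} = \left(-24853 + \frac{1}{9 - 71}\right) + 4 = \left(-24853 + \frac{1}{-62}\right) + 4 = \left(-24853 - \frac{1}{62}\right) + 4 = - \frac{1540887}{62} + 4 = - \frac{1540639}{62}$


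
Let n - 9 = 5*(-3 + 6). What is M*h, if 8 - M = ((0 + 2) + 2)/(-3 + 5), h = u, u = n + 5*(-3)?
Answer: 54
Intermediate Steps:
n = 24 (n = 9 + 5*(-3 + 6) = 9 + 5*3 = 9 + 15 = 24)
u = 9 (u = 24 + 5*(-3) = 24 - 15 = 9)
h = 9
M = 6 (M = 8 - ((0 + 2) + 2)/(-3 + 5) = 8 - (2 + 2)/2 = 8 - 4/2 = 8 - 1*2 = 8 - 2 = 6)
M*h = 6*9 = 54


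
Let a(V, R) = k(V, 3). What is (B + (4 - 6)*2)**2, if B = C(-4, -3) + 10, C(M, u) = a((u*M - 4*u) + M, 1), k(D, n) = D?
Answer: 676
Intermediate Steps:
a(V, R) = V
C(M, u) = M - 4*u + M*u (C(M, u) = (u*M - 4*u) + M = (M*u - 4*u) + M = (-4*u + M*u) + M = M - 4*u + M*u)
B = 30 (B = (-4 - 4*(-3) - 4*(-3)) + 10 = (-4 + 12 + 12) + 10 = 20 + 10 = 30)
(B + (4 - 6)*2)**2 = (30 + (4 - 6)*2)**2 = (30 - 2*2)**2 = (30 - 4)**2 = 26**2 = 676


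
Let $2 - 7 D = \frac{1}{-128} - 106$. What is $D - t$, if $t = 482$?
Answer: $- \frac{59721}{128} \approx -466.57$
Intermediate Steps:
$D = \frac{1975}{128}$ ($D = \frac{2}{7} - \frac{\frac{1}{-128} - 106}{7} = \frac{2}{7} - \frac{- \frac{1}{128} - 106}{7} = \frac{2}{7} - - \frac{13569}{896} = \frac{2}{7} + \frac{13569}{896} = \frac{1975}{128} \approx 15.43$)
$D - t = \frac{1975}{128} - 482 = - \frac{59721}{128}$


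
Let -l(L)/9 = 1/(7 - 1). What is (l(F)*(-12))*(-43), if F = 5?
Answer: -774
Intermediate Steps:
l(L) = -3/2 (l(L) = -9/(7 - 1) = -9/6 = -9*1/6 = -3/2)
(l(F)*(-12))*(-43) = -3/2*(-12)*(-43) = 18*(-43) = -774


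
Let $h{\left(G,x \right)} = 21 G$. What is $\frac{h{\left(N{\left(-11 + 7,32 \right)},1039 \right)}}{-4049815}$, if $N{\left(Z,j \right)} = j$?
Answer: $- \frac{96}{578545} \approx -0.00016593$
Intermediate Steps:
$\frac{h{\left(N{\left(-11 + 7,32 \right)},1039 \right)}}{-4049815} = \frac{21 \cdot 32}{-4049815} = 672 \left(- \frac{1}{4049815}\right) = - \frac{96}{578545}$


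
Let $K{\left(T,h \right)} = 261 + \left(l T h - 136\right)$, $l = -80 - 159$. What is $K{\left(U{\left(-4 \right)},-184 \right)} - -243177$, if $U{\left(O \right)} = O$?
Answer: $67398$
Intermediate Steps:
$l = -239$ ($l = -80 - 159 = -239$)
$K{\left(T,h \right)} = 125 - 239 T h$ ($K{\left(T,h \right)} = 261 + \left(- 239 T h - 136\right) = 261 - \left(136 + 239 T h\right) = 125 - 239 T h$)
$K{\left(U{\left(-4 \right)},-184 \right)} - -243177 = \left(125 - \left(-956\right) \left(-184\right)\right) - -243177 = \left(125 - 175904\right) + 243177 = -175779 + 243177 = 67398$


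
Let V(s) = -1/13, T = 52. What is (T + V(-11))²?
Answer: 455625/169 ≈ 2696.0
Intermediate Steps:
V(s) = -1/13 (V(s) = -1*1/13 = -1/13)
(T + V(-11))² = (52 - 1/13)² = (675/13)² = 455625/169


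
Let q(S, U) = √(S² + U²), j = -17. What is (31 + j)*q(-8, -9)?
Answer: 14*√145 ≈ 168.58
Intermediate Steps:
(31 + j)*q(-8, -9) = (31 - 17)*√((-8)² + (-9)²) = 14*√(64 + 81) = 14*√145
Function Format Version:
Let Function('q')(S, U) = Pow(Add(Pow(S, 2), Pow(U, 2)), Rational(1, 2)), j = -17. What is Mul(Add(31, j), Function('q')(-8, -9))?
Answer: Mul(14, Pow(145, Rational(1, 2))) ≈ 168.58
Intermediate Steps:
Mul(Add(31, j), Function('q')(-8, -9)) = Mul(Add(31, -17), Pow(Add(Pow(-8, 2), Pow(-9, 2)), Rational(1, 2))) = Mul(14, Pow(Add(64, 81), Rational(1, 2))) = Mul(14, Pow(145, Rational(1, 2)))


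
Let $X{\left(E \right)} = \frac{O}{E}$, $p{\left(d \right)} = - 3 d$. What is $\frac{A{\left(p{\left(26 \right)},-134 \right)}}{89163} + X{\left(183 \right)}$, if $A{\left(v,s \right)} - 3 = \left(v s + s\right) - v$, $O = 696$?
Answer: $\frac{21320155}{5438943} \approx 3.9199$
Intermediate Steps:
$A{\left(v,s \right)} = 3 + s - v + s v$ ($A{\left(v,s \right)} = 3 - \left(v - s - v s\right) = 3 - \left(v - s - s v\right) = 3 + \left(s - v + s v\right) = 3 + s - v + s v$)
$X{\left(E \right)} = \frac{696}{E}$
$\frac{A{\left(p{\left(26 \right)},-134 \right)}}{89163} + X{\left(183 \right)} = \frac{3 - 134 - \left(-3\right) 26 - 134 \left(\left(-3\right) 26\right)}{89163} + \frac{696}{183} = \left(3 - 134 - -78 - -10452\right) \frac{1}{89163} + 696 \cdot \frac{1}{183} = \left(3 - 134 + 78 + 10452\right) \frac{1}{89163} + \frac{232}{61} = 10399 \cdot \frac{1}{89163} + \frac{232}{61} = \frac{10399}{89163} + \frac{232}{61} = \frac{21320155}{5438943}$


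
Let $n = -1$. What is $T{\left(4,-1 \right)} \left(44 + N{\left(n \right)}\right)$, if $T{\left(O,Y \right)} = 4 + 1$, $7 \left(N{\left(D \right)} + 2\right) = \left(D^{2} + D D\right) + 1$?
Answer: $\frac{1485}{7} \approx 212.14$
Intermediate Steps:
$N{\left(D \right)} = - \frac{13}{7} + \frac{2 D^{2}}{7}$ ($N{\left(D \right)} = -2 + \frac{\left(D^{2} + D D\right) + 1}{7} = -2 + \frac{\left(D^{2} + D^{2}\right) + 1}{7} = -2 + \frac{2 D^{2} + 1}{7} = -2 + \frac{1 + 2 D^{2}}{7} = -2 + \left(\frac{1}{7} + \frac{2 D^{2}}{7}\right) = - \frac{13}{7} + \frac{2 D^{2}}{7}$)
$T{\left(O,Y \right)} = 5$
$T{\left(4,-1 \right)} \left(44 + N{\left(n \right)}\right) = 5 \left(44 - \left(\frac{13}{7} - \frac{2 \left(-1\right)^{2}}{7}\right)\right) = 5 \left(44 + \left(- \frac{13}{7} + \frac{2}{7} \cdot 1\right)\right) = 5 \left(44 + \left(- \frac{13}{7} + \frac{2}{7}\right)\right) = 5 \left(44 - \frac{11}{7}\right) = 5 \cdot \frac{297}{7} = \frac{1485}{7}$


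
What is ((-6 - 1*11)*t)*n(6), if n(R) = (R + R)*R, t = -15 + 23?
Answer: -9792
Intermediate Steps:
t = 8
n(R) = 2*R² (n(R) = (2*R)*R = 2*R²)
((-6 - 1*11)*t)*n(6) = ((-6 - 1*11)*8)*(2*6²) = ((-6 - 11)*8)*(2*36) = -17*8*72 = -136*72 = -9792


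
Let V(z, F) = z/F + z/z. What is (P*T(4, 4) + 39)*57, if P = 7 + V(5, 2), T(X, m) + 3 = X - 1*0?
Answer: 5643/2 ≈ 2821.5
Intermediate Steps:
V(z, F) = 1 + z/F (V(z, F) = z/F + 1 = 1 + z/F)
T(X, m) = -3 + X (T(X, m) = -3 + (X - 1*0) = -3 + (X + 0) = -3 + X)
P = 21/2 (P = 7 + (2 + 5)/2 = 7 + (½)*7 = 7 + 7/2 = 21/2 ≈ 10.500)
(P*T(4, 4) + 39)*57 = (21*(-3 + 4)/2 + 39)*57 = ((21/2)*1 + 39)*57 = (21/2 + 39)*57 = (99/2)*57 = 5643/2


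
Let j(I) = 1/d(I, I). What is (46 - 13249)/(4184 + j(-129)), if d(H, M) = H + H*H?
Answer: -218007936/69086209 ≈ -3.1556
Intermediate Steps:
d(H, M) = H + H²
j(I) = 1/(I*(1 + I))
(46 - 13249)/(4184 + j(-129)) = (46 - 13249)/(4184 + 1/((-129)*(1 - 129))) = -13203/(4184 - 1/129/(-128)) = -13203/(4184 - 1/129*(-1/128)) = -13203/(4184 + 1/16512) = -13203/69086209/16512 = -13203*16512/69086209 = -218007936/69086209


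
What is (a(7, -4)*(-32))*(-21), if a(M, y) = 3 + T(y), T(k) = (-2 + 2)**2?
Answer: 2016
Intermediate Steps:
T(k) = 0 (T(k) = 0**2 = 0)
a(M, y) = 3 (a(M, y) = 3 + 0 = 3)
(a(7, -4)*(-32))*(-21) = (3*(-32))*(-21) = -96*(-21) = 2016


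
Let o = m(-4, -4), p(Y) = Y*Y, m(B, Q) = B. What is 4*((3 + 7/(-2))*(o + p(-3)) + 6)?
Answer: 14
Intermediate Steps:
p(Y) = Y²
o = -4
4*((3 + 7/(-2))*(o + p(-3)) + 6) = 4*((3 + 7/(-2))*(-4 + (-3)²) + 6) = 4*((3 + 7*(-½))*(-4 + 9) + 6) = 4*((3 - 7/2)*5 + 6) = 4*(-½*5 + 6) = 4*(-5/2 + 6) = 4*(7/2) = 14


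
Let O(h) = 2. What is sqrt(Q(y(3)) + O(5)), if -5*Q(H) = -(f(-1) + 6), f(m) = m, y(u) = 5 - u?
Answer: sqrt(3) ≈ 1.7320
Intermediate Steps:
Q(H) = 1 (Q(H) = -(-1)*(-1 + 6)/5 = -(-1)*5/5 = -1/5*(-5) = 1)
sqrt(Q(y(3)) + O(5)) = sqrt(1 + 2) = sqrt(3)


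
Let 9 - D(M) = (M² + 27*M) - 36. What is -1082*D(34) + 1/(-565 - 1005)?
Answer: 3446743459/1570 ≈ 2.1954e+6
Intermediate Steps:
D(M) = 45 - M² - 27*M (D(M) = 9 - ((M² + 27*M) - 36) = 9 - (-36 + M² + 27*M) = 9 + (36 - M² - 27*M) = 45 - M² - 27*M)
-1082*D(34) + 1/(-565 - 1005) = -1082*(45 - 1*34² - 27*34) + 1/(-565 - 1005) = -1082*(45 - 1*1156 - 918) + 1/(-1570) = -1082*(45 - 1156 - 918) - 1/1570 = -1082*(-2029) - 1/1570 = 2195378 - 1/1570 = 3446743459/1570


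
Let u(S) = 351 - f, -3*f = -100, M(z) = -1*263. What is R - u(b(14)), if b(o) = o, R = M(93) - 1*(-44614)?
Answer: 132100/3 ≈ 44033.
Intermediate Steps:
M(z) = -263
R = 44351 (R = -263 - 1*(-44614) = -263 + 44614 = 44351)
f = 100/3 (f = -⅓*(-100) = 100/3 ≈ 33.333)
u(S) = 953/3 (u(S) = 351 - 1*100/3 = 351 - 100/3 = 953/3)
R - u(b(14)) = 44351 - 1*953/3 = 44351 - 953/3 = 132100/3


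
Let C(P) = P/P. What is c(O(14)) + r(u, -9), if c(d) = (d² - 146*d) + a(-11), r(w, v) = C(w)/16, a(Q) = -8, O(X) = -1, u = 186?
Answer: 2225/16 ≈ 139.06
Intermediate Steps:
C(P) = 1
r(w, v) = 1/16
c(d) = -8 + d² - 146*d (c(d) = (d² - 146*d) - 8 = -8 + d² - 146*d)
c(O(14)) + r(u, -9) = (-8 + (-1)² - 146*(-1)) + 1/16 = (-8 + 1 + 146) + 1/16 = 139 + 1/16 = 2225/16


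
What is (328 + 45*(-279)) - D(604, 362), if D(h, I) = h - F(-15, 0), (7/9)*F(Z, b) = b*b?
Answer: -12831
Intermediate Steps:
F(Z, b) = 9*b**2/7 (F(Z, b) = 9*(b*b)/7 = 9*b**2/7)
D(h, I) = h (D(h, I) = h - 9*0**2/7 = h - 9*0/7 = h - 1*0 = h + 0 = h)
(328 + 45*(-279)) - D(604, 362) = (328 + 45*(-279)) - 1*604 = (328 - 12555) - 604 = -12227 - 604 = -12831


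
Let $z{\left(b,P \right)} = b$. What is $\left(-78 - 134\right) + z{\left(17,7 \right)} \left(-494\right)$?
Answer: $-8610$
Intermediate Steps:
$\left(-78 - 134\right) + z{\left(17,7 \right)} \left(-494\right) = \left(-78 - 134\right) + 17 \left(-494\right) = -212 - 8398 = -8610$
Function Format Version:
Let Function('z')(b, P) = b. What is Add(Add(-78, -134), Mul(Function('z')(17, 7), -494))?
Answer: -8610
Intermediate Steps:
Add(Add(-78, -134), Mul(Function('z')(17, 7), -494)) = Add(Add(-78, -134), Mul(17, -494)) = Add(-212, -8398) = -8610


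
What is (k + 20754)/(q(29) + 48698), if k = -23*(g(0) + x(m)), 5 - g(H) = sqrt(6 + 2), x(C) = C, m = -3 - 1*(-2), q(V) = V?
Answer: 20662/48727 + 46*sqrt(2)/48727 ≈ 0.42537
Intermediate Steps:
m = -1 (m = -3 + 2 = -1)
g(H) = 5 - 2*sqrt(2) (g(H) = 5 - sqrt(6 + 2) = 5 - sqrt(8) = 5 - 2*sqrt(2))
k = -92 + 46*sqrt(2) (k = -23*((5 - 2*sqrt(2)) - 1) = -23*(4 - 2*sqrt(2)) = -92 + 46*sqrt(2) ≈ -26.946)
(k + 20754)/(q(29) + 48698) = ((-92 + 46*sqrt(2)) + 20754)/(29 + 48698) = (20662 + 46*sqrt(2))/48727 = (20662 + 46*sqrt(2))*(1/48727) = 20662/48727 + 46*sqrt(2)/48727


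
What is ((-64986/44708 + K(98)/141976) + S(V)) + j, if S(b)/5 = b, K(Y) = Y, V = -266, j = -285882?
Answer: -227884595940581/793432876 ≈ -2.8721e+5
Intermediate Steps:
S(b) = 5*b
((-64986/44708 + K(98)/141976) + S(V)) + j = ((-64986/44708 + 98/141976) + 5*(-266)) - 285882 = ((-64986*1/44708 + 98*(1/141976)) - 1330) - 285882 = ((-32493/22354 + 49/70988) - 1330) - 285882 = (-1152758869/793432876 - 1330) - 285882 = -1056418483949/793432876 - 285882 = -227884595940581/793432876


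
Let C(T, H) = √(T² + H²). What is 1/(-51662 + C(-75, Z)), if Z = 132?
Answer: -3974/205303015 - 3*√2561/2668939195 ≈ -1.9414e-5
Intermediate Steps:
C(T, H) = √(H² + T²)
1/(-51662 + C(-75, Z)) = 1/(-51662 + √(132² + (-75)²)) = 1/(-51662 + √(17424 + 5625)) = 1/(-51662 + √23049) = 1/(-51662 + 3*√2561)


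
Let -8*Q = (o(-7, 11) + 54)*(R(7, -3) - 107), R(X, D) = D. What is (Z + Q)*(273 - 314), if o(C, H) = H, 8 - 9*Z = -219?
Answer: -1356403/36 ≈ -37678.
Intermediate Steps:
Z = 227/9 (Z = 8/9 - ⅑*(-219) = 8/9 + 73/3 = 227/9 ≈ 25.222)
Q = 3575/4 (Q = -(11 + 54)*(-3 - 107)/8 = -65*(-110)/8 = -⅛*(-7150) = 3575/4 ≈ 893.75)
(Z + Q)*(273 - 314) = (227/9 + 3575/4)*(273 - 314) = (33083/36)*(-41) = -1356403/36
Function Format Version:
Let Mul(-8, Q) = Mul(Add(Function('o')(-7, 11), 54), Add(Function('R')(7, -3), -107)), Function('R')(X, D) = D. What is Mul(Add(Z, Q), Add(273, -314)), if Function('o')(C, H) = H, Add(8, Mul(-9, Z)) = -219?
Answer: Rational(-1356403, 36) ≈ -37678.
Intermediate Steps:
Z = Rational(227, 9) (Z = Add(Rational(8, 9), Mul(Rational(-1, 9), -219)) = Add(Rational(8, 9), Rational(73, 3)) = Rational(227, 9) ≈ 25.222)
Q = Rational(3575, 4) (Q = Mul(Rational(-1, 8), Mul(Add(11, 54), Add(-3, -107))) = Mul(Rational(-1, 8), Mul(65, -110)) = Mul(Rational(-1, 8), -7150) = Rational(3575, 4) ≈ 893.75)
Mul(Add(Z, Q), Add(273, -314)) = Mul(Add(Rational(227, 9), Rational(3575, 4)), Add(273, -314)) = Mul(Rational(33083, 36), -41) = Rational(-1356403, 36)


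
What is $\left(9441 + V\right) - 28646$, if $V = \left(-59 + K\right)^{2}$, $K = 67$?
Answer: $-19141$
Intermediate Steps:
$V = 64$ ($V = \left(-59 + 67\right)^{2} = 8^{2} = 64$)
$\left(9441 + V\right) - 28646 = \left(9441 + 64\right) - 28646 = 9505 - 28646 = -19141$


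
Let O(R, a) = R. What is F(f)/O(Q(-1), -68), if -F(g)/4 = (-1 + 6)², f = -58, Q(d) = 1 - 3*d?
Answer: -25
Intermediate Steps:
F(g) = -100 (F(g) = -4*(-1 + 6)² = -4*5² = -4*25 = -100)
F(f)/O(Q(-1), -68) = -100/(1 - 3*(-1)) = -100/(1 + 3) = -100/4 = -100*¼ = -25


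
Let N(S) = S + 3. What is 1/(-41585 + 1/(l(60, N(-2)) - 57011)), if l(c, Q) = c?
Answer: -56951/2368307336 ≈ -2.4047e-5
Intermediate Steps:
N(S) = 3 + S
1/(-41585 + 1/(l(60, N(-2)) - 57011)) = 1/(-41585 + 1/(60 - 57011)) = 1/(-41585 + 1/(-56951)) = 1/(-41585 - 1/56951) = 1/(-2368307336/56951) = -56951/2368307336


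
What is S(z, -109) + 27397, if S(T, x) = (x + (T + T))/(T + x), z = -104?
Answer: 5835878/213 ≈ 27399.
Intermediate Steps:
S(T, x) = (x + 2*T)/(T + x)
S(z, -109) + 27397 = (-109 + 2*(-104))/(-104 - 109) + 27397 = (-109 - 208)/(-213) + 27397 = -1/213*(-317) + 27397 = 317/213 + 27397 = 5835878/213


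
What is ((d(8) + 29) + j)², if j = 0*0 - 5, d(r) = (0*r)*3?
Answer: 576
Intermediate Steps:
d(r) = 0 (d(r) = 0*3 = 0)
j = -5 (j = 0 - 5 = -5)
((d(8) + 29) + j)² = ((0 + 29) - 5)² = (29 - 5)² = 24² = 576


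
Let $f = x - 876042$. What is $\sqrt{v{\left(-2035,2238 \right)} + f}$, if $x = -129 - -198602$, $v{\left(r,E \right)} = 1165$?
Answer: $6 i \sqrt{18789} \approx 822.44 i$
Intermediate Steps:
$x = 198473$ ($x = -129 + 198602 = 198473$)
$f = -677569$ ($f = 198473 - 876042 = -677569$)
$\sqrt{v{\left(-2035,2238 \right)} + f} = \sqrt{1165 - 677569} = \sqrt{-676404} = 6 i \sqrt{18789}$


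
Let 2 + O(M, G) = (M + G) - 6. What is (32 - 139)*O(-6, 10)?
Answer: 428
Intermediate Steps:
O(M, G) = -8 + G + M (O(M, G) = -2 + ((M + G) - 6) = -2 + ((G + M) - 6) = -2 + (-6 + G + M) = -8 + G + M)
(32 - 139)*O(-6, 10) = (32 - 139)*(-8 + 10 - 6) = -107*(-4) = 428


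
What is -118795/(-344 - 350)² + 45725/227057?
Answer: -4950430215/109358825252 ≈ -0.045268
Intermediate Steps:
-118795/(-344 - 350)² + 45725/227057 = -118795/((-694)²) + 45725*(1/227057) = -118795/481636 + 45725/227057 = -4950430215/109358825252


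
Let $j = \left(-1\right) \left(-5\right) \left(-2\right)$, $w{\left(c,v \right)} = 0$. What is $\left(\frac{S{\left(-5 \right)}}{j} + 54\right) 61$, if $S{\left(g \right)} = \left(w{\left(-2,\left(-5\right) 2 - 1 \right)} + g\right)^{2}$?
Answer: $\frac{6283}{2} \approx 3141.5$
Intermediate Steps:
$S{\left(g \right)} = g^{2}$ ($S{\left(g \right)} = \left(0 + g\right)^{2} = g^{2}$)
$j = -10$ ($j = 5 \left(-2\right) = -10$)
$\left(\frac{S{\left(-5 \right)}}{j} + 54\right) 61 = \left(\frac{\left(-5\right)^{2}}{-10} + 54\right) 61 = \left(25 \left(- \frac{1}{10}\right) + 54\right) 61 = \left(- \frac{5}{2} + 54\right) 61 = \frac{103}{2} \cdot 61 = \frac{6283}{2}$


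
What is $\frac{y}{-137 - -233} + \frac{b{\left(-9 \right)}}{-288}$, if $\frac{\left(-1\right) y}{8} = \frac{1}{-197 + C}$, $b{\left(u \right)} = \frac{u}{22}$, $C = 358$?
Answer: $\frac{307}{340032} \approx 0.00090286$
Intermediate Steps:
$b{\left(u \right)} = \frac{u}{22}$ ($b{\left(u \right)} = u \frac{1}{22} = \frac{u}{22}$)
$y = - \frac{8}{161}$ ($y = - \frac{8}{-197 + 358} = - \frac{8}{161} \approx -0.049689$)
$\frac{y}{-137 - -233} + \frac{b{\left(-9 \right)}}{-288} = - \frac{8}{161 \left(-137 - -233\right)} + \frac{\frac{1}{22} \left(-9\right)}{-288} = - \frac{8}{161 \left(-137 + 233\right)} - - \frac{1}{704} = - \frac{8}{161 \cdot 96} + \frac{1}{704} = \left(- \frac{8}{161}\right) \frac{1}{96} + \frac{1}{704} = - \frac{1}{1932} + \frac{1}{704} = \frac{307}{340032}$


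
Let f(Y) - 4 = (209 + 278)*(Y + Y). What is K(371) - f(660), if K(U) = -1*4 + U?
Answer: -642477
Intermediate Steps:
f(Y) = 4 + 974*Y (f(Y) = 4 + (209 + 278)*(Y + Y) = 4 + 487*(2*Y) = 4 + 974*Y)
K(U) = -4 + U
K(371) - f(660) = (-4 + 371) - (4 + 974*660) = 367 - (4 + 642840) = 367 - 1*642844 = 367 - 642844 = -642477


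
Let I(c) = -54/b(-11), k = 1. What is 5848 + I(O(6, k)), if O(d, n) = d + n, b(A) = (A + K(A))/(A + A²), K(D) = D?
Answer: 6118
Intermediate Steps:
b(A) = 2*A/(A + A²) (b(A) = (A + A)/(A + A²) = (2*A)/(A + A²) = 2*A/(A + A²))
I(c) = 270 (I(c) = -54/(2/(1 - 11)) = -54/(2/(-10)) = -54/(2*(-⅒)) = -54/(-⅕) = -54*(-5) = 270)
5848 + I(O(6, k)) = 5848 + 270 = 6118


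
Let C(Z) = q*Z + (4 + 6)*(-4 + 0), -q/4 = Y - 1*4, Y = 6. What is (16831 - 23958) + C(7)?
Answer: -7223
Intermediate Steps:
q = -8 (q = -4*(6 - 1*4) = -4*(6 - 4) = -4*2 = -8)
C(Z) = -40 - 8*Z (C(Z) = -8*Z + (4 + 6)*(-4 + 0) = -8*Z + 10*(-4) = -8*Z - 40 = -40 - 8*Z)
(16831 - 23958) + C(7) = (16831 - 23958) + (-40 - 8*7) = -7127 + (-40 - 56) = -7127 - 96 = -7223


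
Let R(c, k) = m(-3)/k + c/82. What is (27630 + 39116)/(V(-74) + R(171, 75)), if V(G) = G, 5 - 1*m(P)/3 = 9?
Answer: -136829300/147753 ≈ -926.07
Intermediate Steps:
m(P) = -12 (m(P) = 15 - 3*9 = 15 - 27 = -12)
R(c, k) = -12/k + c/82
(27630 + 39116)/(V(-74) + R(171, 75)) = (27630 + 39116)/(-74 + (-12/75 + (1/82)*171)) = 66746/(-74 + (-12*1/75 + 171/82)) = 66746/(-74 + (-4/25 + 171/82)) = 66746/(-74 + 3947/2050) = 66746/(-147753/2050) = 66746*(-2050/147753) = -136829300/147753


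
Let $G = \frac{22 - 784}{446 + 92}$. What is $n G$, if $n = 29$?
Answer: $- \frac{11049}{269} \approx -41.074$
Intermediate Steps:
$G = - \frac{381}{269}$ ($G = - \frac{762}{538} = \left(-762\right) \frac{1}{538} = - \frac{381}{269} \approx -1.4164$)
$n G = 29 \left(- \frac{381}{269}\right) = - \frac{11049}{269}$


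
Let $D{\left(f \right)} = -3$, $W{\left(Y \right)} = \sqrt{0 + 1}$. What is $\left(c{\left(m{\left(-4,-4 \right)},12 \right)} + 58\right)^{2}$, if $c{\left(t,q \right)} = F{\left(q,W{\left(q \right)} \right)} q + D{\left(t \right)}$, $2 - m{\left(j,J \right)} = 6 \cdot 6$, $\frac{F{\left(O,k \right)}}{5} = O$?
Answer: $600625$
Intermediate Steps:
$W{\left(Y \right)} = 1$ ($W{\left(Y \right)} = \sqrt{1} = 1$)
$F{\left(O,k \right)} = 5 O$
$m{\left(j,J \right)} = -34$ ($m{\left(j,J \right)} = 2 - 6 \cdot 6 = 2 - 36 = -34$)
$c{\left(t,q \right)} = -3 + 5 q^{2}$ ($c{\left(t,q \right)} = 5 q q - 3 = 5 q^{2} - 3 = -3 + 5 q^{2}$)
$\left(c{\left(m{\left(-4,-4 \right)},12 \right)} + 58\right)^{2} = \left(\left(-3 + 5 \cdot 12^{2}\right) + 58\right)^{2} = \left(\left(-3 + 5 \cdot 144\right) + 58\right)^{2} = \left(\left(-3 + 720\right) + 58\right)^{2} = \left(717 + 58\right)^{2} = 775^{2} = 600625$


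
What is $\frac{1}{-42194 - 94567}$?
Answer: $- \frac{1}{136761} \approx -7.312 \cdot 10^{-6}$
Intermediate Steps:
$\frac{1}{-42194 - 94567} = \frac{1}{-136761} = - \frac{1}{136761}$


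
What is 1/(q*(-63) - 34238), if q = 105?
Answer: -1/40853 ≈ -2.4478e-5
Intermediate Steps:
1/(q*(-63) - 34238) = 1/(105*(-63) - 34238) = 1/(-6615 - 34238) = 1/(-40853) = -1/40853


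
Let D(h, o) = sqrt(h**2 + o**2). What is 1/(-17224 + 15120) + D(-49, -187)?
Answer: -1/2104 + sqrt(37370) ≈ 193.31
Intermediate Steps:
1/(-17224 + 15120) + D(-49, -187) = 1/(-17224 + 15120) + sqrt((-49)**2 + (-187)**2) = 1/(-2104) + sqrt(2401 + 34969) = -1/2104 + sqrt(37370)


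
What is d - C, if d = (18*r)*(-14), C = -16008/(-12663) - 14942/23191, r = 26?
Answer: -13090424234/1997739 ≈ -6552.6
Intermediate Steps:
C = 1238306/1997739 (C = -16008*(-1/12663) - 14942*1/23191 = 5336/4221 - 14942/23191 = 1238306/1997739 ≈ 0.61985)
d = -6552 (d = (18*26)*(-14) = 468*(-14) = -6552)
d - C = -6552 - 1*1238306/1997739 = -6552 - 1238306/1997739 = -13090424234/1997739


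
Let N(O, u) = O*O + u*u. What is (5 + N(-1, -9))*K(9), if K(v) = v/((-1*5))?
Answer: -783/5 ≈ -156.60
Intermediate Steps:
N(O, u) = O² + u²
K(v) = -v/5 (K(v) = v/(-5) = v*(-⅕) = -v/5)
(5 + N(-1, -9))*K(9) = (5 + ((-1)² + (-9)²))*(-⅕*9) = (5 + (1 + 81))*(-9/5) = (5 + 82)*(-9/5) = 87*(-9/5) = -783/5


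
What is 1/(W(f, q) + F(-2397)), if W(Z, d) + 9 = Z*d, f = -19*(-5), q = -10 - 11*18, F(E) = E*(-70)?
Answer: 1/148021 ≈ 6.7558e-6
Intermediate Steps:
F(E) = -70*E
q = -208 (q = -10 - 198 = -208)
f = 95
W(Z, d) = -9 + Z*d
1/(W(f, q) + F(-2397)) = 1/((-9 + 95*(-208)) - 70*(-2397)) = 1/((-9 - 19760) + 167790) = 1/(-19769 + 167790) = 1/148021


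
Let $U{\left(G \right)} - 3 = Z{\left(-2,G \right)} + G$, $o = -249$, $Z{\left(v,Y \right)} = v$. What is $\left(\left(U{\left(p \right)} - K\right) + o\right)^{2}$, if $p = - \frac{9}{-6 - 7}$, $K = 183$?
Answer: $\frac{31292836}{169} \approx 1.8516 \cdot 10^{5}$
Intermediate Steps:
$p = \frac{9}{13}$ ($p = - \frac{9}{-13} = \left(-9\right) \left(- \frac{1}{13}\right) = \frac{9}{13} \approx 0.69231$)
$U{\left(G \right)} = 1 + G$ ($U{\left(G \right)} = 3 + \left(-2 + G\right) = 1 + G$)
$\left(\left(U{\left(p \right)} - K\right) + o\right)^{2} = \left(\left(\left(1 + \frac{9}{13}\right) - 183\right) - 249\right)^{2} = \left(\left(\frac{22}{13} - 183\right) - 249\right)^{2} = \left(- \frac{2357}{13} - 249\right)^{2} = \left(- \frac{5594}{13}\right)^{2} = \frac{31292836}{169}$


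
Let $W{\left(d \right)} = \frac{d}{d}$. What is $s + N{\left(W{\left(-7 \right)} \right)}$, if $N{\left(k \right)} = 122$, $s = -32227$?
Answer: $-32105$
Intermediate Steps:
$W{\left(d \right)} = 1$
$s + N{\left(W{\left(-7 \right)} \right)} = -32227 + 122 = -32105$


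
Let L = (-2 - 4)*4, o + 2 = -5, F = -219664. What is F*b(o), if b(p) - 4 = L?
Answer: 4393280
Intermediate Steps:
o = -7 (o = -2 - 5 = -7)
L = -24 (L = -6*4 = -24)
b(p) = -20 (b(p) = 4 - 24 = -20)
F*b(o) = -219664*(-20) = 4393280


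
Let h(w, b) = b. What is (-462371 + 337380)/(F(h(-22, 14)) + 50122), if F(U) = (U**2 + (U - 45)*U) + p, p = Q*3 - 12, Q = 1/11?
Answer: -1374901/548595 ≈ -2.5062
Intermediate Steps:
Q = 1/11 ≈ 0.090909
p = -129/11 (p = (1/11)*3 - 12 = 3/11 - 12 = -129/11 ≈ -11.727)
F(U) = -129/11 + U**2 + U*(-45 + U) (F(U) = (U**2 + (U - 45)*U) - 129/11 = (U**2 + (-45 + U)*U) - 129/11 = (U**2 + U*(-45 + U)) - 129/11 = -129/11 + U**2 + U*(-45 + U))
(-462371 + 337380)/(F(h(-22, 14)) + 50122) = (-462371 + 337380)/((-129/11 - 45*14 + 2*14**2) + 50122) = -124991/((-129/11 - 630 + 2*196) + 50122) = -124991/((-129/11 - 630 + 392) + 50122) = -124991/(-2747/11 + 50122) = -124991/548595/11 = -124991*11/548595 = -1374901/548595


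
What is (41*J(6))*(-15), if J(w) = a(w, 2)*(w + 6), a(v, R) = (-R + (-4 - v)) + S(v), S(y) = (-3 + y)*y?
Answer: -44280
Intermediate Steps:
S(y) = y*(-3 + y)
a(v, R) = -4 - R - v + v*(-3 + v) (a(v, R) = (-R + (-4 - v)) + v*(-3 + v) = (-4 - R - v) + v*(-3 + v) = -4 - R - v + v*(-3 + v))
J(w) = (6 + w)*(-6 - w + w*(-3 + w)) (J(w) = (-4 - 1*2 - w + w*(-3 + w))*(w + 6) = (-4 - 2 - w + w*(-3 + w))*(6 + w) = (-6 - w + w*(-3 + w))*(6 + w) = (6 + w)*(-6 - w + w*(-3 + w)))
(41*J(6))*(-15) = (41*(-(6 + 6)*(6 + 6 - 1*6*(-3 + 6))))*(-15) = (41*(-1*12*(6 + 6 - 1*6*3)))*(-15) = (41*(-1*12*(6 + 6 - 18)))*(-15) = (41*(-1*12*(-6)))*(-15) = (41*72)*(-15) = 2952*(-15) = -44280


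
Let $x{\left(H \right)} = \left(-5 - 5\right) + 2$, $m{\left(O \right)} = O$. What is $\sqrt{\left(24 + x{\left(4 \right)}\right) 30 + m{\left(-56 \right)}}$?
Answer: $2 \sqrt{106} \approx 20.591$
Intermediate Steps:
$x{\left(H \right)} = -8$ ($x{\left(H \right)} = -10 + 2 = -8$)
$\sqrt{\left(24 + x{\left(4 \right)}\right) 30 + m{\left(-56 \right)}} = \sqrt{\left(24 - 8\right) 30 - 56} = \sqrt{16 \cdot 30 - 56} = \sqrt{480 - 56} = \sqrt{424} = 2 \sqrt{106}$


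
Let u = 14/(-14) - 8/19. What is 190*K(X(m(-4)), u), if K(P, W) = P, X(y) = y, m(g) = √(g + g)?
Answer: 380*I*√2 ≈ 537.4*I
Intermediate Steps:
m(g) = √2*√g (m(g) = √(2*g) = √2*√g)
u = -27/19 (u = 14*(-1/14) - 8*1/19 = -1 - 8/19 = -27/19 ≈ -1.4211)
190*K(X(m(-4)), u) = 190*(√2*√(-4)) = 190*(√2*(2*I)) = 190*(2*I*√2) = 380*I*√2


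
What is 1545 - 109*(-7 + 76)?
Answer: -5976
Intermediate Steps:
1545 - 109*(-7 + 76) = 1545 - 109*69 = 1545 - 1*7521 = 1545 - 7521 = -5976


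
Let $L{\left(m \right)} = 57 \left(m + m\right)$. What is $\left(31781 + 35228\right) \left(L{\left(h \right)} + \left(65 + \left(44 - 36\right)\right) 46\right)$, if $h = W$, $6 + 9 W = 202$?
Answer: $\frac{1174131698}{3} \approx 3.9138 \cdot 10^{8}$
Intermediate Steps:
$W = \frac{196}{9}$ ($W = - \frac{2}{3} + \frac{1}{9} \cdot 202 = - \frac{2}{3} + \frac{202}{9} = \frac{196}{9} \approx 21.778$)
$h = \frac{196}{9} \approx 21.778$
$L{\left(m \right)} = 114 m$ ($L{\left(m \right)} = 57 \cdot 2 m = 114 m$)
$\left(31781 + 35228\right) \left(L{\left(h \right)} + \left(65 + \left(44 - 36\right)\right) 46\right) = \left(31781 + 35228\right) \left(114 \cdot \frac{196}{9} + \left(65 + \left(44 - 36\right)\right) 46\right) = 67009 \left(\frac{7448}{3} + \left(65 + \left(44 - 36\right)\right) 46\right) = 67009 \left(\frac{7448}{3} + \left(65 + 8\right) 46\right) = 67009 \left(\frac{7448}{3} + 73 \cdot 46\right) = 67009 \left(\frac{7448}{3} + 3358\right) = 67009 \cdot \frac{17522}{3} = \frac{1174131698}{3}$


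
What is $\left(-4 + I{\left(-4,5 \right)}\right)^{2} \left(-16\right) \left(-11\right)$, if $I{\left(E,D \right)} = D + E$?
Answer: $1584$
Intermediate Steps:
$\left(-4 + I{\left(-4,5 \right)}\right)^{2} \left(-16\right) \left(-11\right) = \left(-4 + \left(5 - 4\right)\right)^{2} \left(-16\right) \left(-11\right) = \left(-4 + 1\right)^{2} \left(-16\right) \left(-11\right) = \left(-3\right)^{2} \left(-16\right) \left(-11\right) = 9 \left(-16\right) \left(-11\right) = \left(-144\right) \left(-11\right) = 1584$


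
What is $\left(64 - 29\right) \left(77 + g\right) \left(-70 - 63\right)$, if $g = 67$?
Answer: $-670320$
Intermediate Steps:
$\left(64 - 29\right) \left(77 + g\right) \left(-70 - 63\right) = \left(64 - 29\right) \left(77 + 67\right) \left(-70 - 63\right) = 35 \cdot 144 \left(-133\right) = 5040 \left(-133\right) = -670320$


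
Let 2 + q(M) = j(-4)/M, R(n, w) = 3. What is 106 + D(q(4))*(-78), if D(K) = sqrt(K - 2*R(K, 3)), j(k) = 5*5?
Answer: 106 - 39*I*sqrt(7) ≈ 106.0 - 103.18*I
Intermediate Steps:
j(k) = 25
q(M) = -2 + 25/M
D(K) = sqrt(-6 + K) (D(K) = sqrt(K - 2*3) = sqrt(K - 6) = sqrt(-6 + K))
106 + D(q(4))*(-78) = 106 + sqrt(-6 + (-2 + 25/4))*(-78) = 106 + sqrt(-6 + 17/4)*(-78) = 106 + sqrt(-7/4)*(-78) = 106 + (I*sqrt(7)/2)*(-78) = 106 - 39*I*sqrt(7)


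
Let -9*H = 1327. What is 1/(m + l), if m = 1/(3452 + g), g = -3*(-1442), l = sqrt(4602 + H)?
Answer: -70002/2425396612835 + 181491852*sqrt(40091)/2425396612835 ≈ 0.014983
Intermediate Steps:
H = -1327/9 (H = -1/9*1327 = -1327/9 ≈ -147.44)
l = sqrt(40091)/3 (l = sqrt(4602 - 1327/9) = sqrt(40091/9) = sqrt(40091)/3 ≈ 66.742)
g = 4326
m = 1/7778 (m = 1/(3452 + 4326) = 1/7778 ≈ 0.00012857)
1/(m + l) = 1/(1/7778 + sqrt(40091)/3)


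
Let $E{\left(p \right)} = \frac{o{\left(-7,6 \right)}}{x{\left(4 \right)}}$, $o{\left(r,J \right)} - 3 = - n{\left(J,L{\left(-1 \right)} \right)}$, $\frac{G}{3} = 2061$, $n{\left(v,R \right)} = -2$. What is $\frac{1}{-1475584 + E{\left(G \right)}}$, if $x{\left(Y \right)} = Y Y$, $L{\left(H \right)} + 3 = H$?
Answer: $- \frac{16}{23609339} \approx -6.777 \cdot 10^{-7}$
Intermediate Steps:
$L{\left(H \right)} = -3 + H$
$x{\left(Y \right)} = Y^{2}$
$G = 6183$ ($G = 3 \cdot 2061 = 6183$)
$o{\left(r,J \right)} = 5$ ($o{\left(r,J \right)} = 3 - -2 = 3 + 2 = 5$)
$E{\left(p \right)} = \frac{5}{16}$ ($E{\left(p \right)} = \frac{5}{4^{2}} = \frac{5}{16}$)
$\frac{1}{-1475584 + E{\left(G \right)}} = \frac{1}{-1475584 + \frac{5}{16}} = \frac{1}{- \frac{23609339}{16}} = - \frac{16}{23609339}$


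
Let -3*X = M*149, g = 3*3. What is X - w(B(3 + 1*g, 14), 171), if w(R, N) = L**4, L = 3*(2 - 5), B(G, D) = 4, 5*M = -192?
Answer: -23269/5 ≈ -4653.8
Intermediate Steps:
g = 9
M = -192/5 (M = (1/5)*(-192) = -192/5 ≈ -38.400)
L = -9 (L = 3*(-3) = -9)
w(R, N) = 6561 (w(R, N) = (-9)**4 = 6561)
X = 9536/5 (X = -(-64)*149/5 = -1/3*(-28608/5) = 9536/5 ≈ 1907.2)
X - w(B(3 + 1*g, 14), 171) = 9536/5 - 1*6561 = 9536/5 - 6561 = -23269/5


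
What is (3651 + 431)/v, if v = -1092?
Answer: -157/42 ≈ -3.7381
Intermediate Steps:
(3651 + 431)/v = (3651 + 431)/(-1092) = 4082*(-1/1092) = -157/42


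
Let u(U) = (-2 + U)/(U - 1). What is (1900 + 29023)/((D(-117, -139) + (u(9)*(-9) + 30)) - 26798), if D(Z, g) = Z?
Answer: -247384/215143 ≈ -1.1499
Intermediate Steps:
u(U) = (-2 + U)/(-1 + U)
(1900 + 29023)/((D(-117, -139) + (u(9)*(-9) + 30)) - 26798) = (1900 + 29023)/((-117 + (((-2 + 9)/(-1 + 9))*(-9) + 30)) - 26798) = 30923/((-117 + ((7/8)*(-9) + 30)) - 26798) = 30923/((-117 + (-63/8 + 30)) - 26798) = 30923/((-117 + 177/8) - 26798) = 30923/(-759/8 - 26798) = 30923/(-215143/8) = 30923*(-8/215143) = -247384/215143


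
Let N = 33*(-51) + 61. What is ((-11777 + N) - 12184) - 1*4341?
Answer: -29924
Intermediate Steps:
N = -1622 (N = -1683 + 61 = -1622)
((-11777 + N) - 12184) - 1*4341 = ((-11777 - 1622) - 12184) - 1*4341 = (-13399 - 12184) - 4341 = -25583 - 4341 = -29924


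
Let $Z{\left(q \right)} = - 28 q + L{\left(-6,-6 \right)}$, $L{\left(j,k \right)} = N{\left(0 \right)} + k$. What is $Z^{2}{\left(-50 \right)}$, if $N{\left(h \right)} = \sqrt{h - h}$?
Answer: $1943236$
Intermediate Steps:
$N{\left(h \right)} = 0$ ($N{\left(h \right)} = \sqrt{0} = 0$)
$L{\left(j,k \right)} = k$ ($L{\left(j,k \right)} = 0 + k = k$)
$Z{\left(q \right)} = -6 - 28 q$ ($Z{\left(q \right)} = - 28 q - 6 = -6 - 28 q$)
$Z^{2}{\left(-50 \right)} = \left(-6 - -1400\right)^{2} = \left(-6 + 1400\right)^{2} = 1394^{2} = 1943236$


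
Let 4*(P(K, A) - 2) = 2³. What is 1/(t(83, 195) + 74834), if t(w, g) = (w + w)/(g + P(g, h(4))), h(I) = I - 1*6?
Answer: 199/14892132 ≈ 1.3363e-5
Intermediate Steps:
h(I) = -6 + I (h(I) = I - 6 = -6 + I)
P(K, A) = 4 (P(K, A) = 2 + (¼)*2³ = 2 + (¼)*8 = 2 + 2 = 4)
t(w, g) = 2*w/(4 + g) (t(w, g) = (w + w)/(g + 4) = (2*w)/(4 + g) = 2*w/(4 + g))
1/(t(83, 195) + 74834) = 1/(2*83/(4 + 195) + 74834) = 1/(2*83/199 + 74834) = 1/(2*83*(1/199) + 74834) = 1/(166/199 + 74834) = 1/(14892132/199) = 199/14892132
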